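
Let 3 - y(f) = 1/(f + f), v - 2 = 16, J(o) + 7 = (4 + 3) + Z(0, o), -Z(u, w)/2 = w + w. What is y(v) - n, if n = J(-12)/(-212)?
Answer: 6103/1908 ≈ 3.1986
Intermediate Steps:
Z(u, w) = -4*w (Z(u, w) = -2*(w + w) = -4*w)
J(o) = -4*o (J(o) = -7 + ((4 + 3) - 4*o) = -7 + (7 - 4*o) = -4*o)
n = -12/53 (n = -4*(-12)/(-212) = 48*(-1/212) = -12/53 ≈ -0.22642)
v = 18 (v = 2 + 16 = 18)
y(f) = 3 - 1/(2*f) (y(f) = 3 - 1/(f + f) = 3 - 1/(2*f))
y(v) - n = (3 - ½/18) - 1*(-12/53) = (3 - ½*1/18) + 12/53 = (3 - 1/36) + 12/53 = 107/36 + 12/53 = 6103/1908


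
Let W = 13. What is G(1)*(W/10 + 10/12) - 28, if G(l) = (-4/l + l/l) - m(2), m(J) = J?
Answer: -116/3 ≈ -38.667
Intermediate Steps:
G(l) = -1 - 4/l (G(l) = (-4/l + l/l) - 1*2 = (-4/l + 1) - 2 = (1 - 4/l) - 2 = -1 - 4/l)
G(1)*(W/10 + 10/12) - 28 = ((-4 - 1*1)/1)*(13/10 + 10/12) - 28 = (1*(-4 - 1))*(13*(⅒) + 10*(1/12)) - 28 = (1*(-5))*(13/10 + ⅚) - 28 = -5*32/15 - 28 = -32/3 - 28 = -116/3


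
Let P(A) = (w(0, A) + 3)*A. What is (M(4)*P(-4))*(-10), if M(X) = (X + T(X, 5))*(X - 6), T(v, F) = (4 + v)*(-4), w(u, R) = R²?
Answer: 42560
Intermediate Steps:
T(v, F) = -16 - 4*v
P(A) = A*(3 + A²) (P(A) = (A² + 3)*A = (3 + A²)*A = A*(3 + A²))
M(X) = (-16 - 3*X)*(-6 + X) (M(X) = (X + (-16 - 4*X))*(X - 6) = (-16 - 3*X)*(-6 + X))
(M(4)*P(-4))*(-10) = ((96 - 3*4² + 2*4)*(-4*(3 + (-4)²)))*(-10) = ((96 - 3*16 + 8)*(-4*(3 + 16)))*(-10) = ((96 - 48 + 8)*(-4*19))*(-10) = (56*(-76))*(-10) = -4256*(-10) = 42560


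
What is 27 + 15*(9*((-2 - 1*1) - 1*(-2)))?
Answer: -108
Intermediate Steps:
27 + 15*(9*((-2 - 1*1) - 1*(-2))) = 27 + 15*(9*((-2 - 1) + 2)) = 27 + 15*(9*(-3 + 2)) = 27 + 15*(9*(-1)) = 27 + 15*(-9) = 27 - 135 = -108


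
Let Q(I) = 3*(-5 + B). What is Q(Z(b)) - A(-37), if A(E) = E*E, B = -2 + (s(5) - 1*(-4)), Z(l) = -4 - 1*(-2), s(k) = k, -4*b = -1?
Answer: -1363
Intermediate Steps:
b = ¼ (b = -¼*(-1) = ¼ ≈ 0.25000)
Z(l) = -2 (Z(l) = -4 + 2 = -2)
B = 7 (B = -2 + (5 - 1*(-4)) = -2 + (5 + 4) = -2 + 9 = 7)
A(E) = E²
Q(I) = 6 (Q(I) = 3*(-5 + 7) = 3*2 = 6)
Q(Z(b)) - A(-37) = 6 - 1*(-37)² = 6 - 1*1369 = 6 - 1369 = -1363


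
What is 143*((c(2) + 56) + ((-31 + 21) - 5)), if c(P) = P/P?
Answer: 6006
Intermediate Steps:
c(P) = 1
143*((c(2) + 56) + ((-31 + 21) - 5)) = 143*((1 + 56) + ((-31 + 21) - 5)) = 143*(57 + (-10 - 5)) = 143*(57 - 15) = 143*42 = 6006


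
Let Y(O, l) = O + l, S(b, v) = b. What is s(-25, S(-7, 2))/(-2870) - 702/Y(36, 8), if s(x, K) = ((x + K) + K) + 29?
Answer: -100715/6314 ≈ -15.951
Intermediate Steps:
s(x, K) = 29 + x + 2*K (s(x, K) = ((K + x) + K) + 29 = (x + 2*K) + 29 = 29 + x + 2*K)
s(-25, S(-7, 2))/(-2870) - 702/Y(36, 8) = (29 - 25 + 2*(-7))/(-2870) - 702/(36 + 8) = (29 - 25 - 14)*(-1/2870) - 702/44 = -10*(-1/2870) - 702*1/44 = 1/287 - 351/22 = -100715/6314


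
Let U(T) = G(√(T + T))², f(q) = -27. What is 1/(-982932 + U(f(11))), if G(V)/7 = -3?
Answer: -1/982491 ≈ -1.0178e-6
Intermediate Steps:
G(V) = -21 (G(V) = 7*(-3) = -21)
U(T) = 441 (U(T) = (-21)² = 441)
1/(-982932 + U(f(11))) = 1/(-982932 + 441) = 1/(-982491) = -1/982491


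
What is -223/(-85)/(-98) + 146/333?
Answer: 1141921/2773890 ≈ 0.41167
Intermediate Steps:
-223/(-85)/(-98) + 146/333 = -223*(-1/85)*(-1/98) + 146*(1/333) = (223/85)*(-1/98) + 146/333 = -223/8330 + 146/333 = 1141921/2773890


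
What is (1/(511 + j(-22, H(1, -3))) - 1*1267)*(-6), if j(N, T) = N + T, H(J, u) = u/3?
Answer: 1854885/244 ≈ 7602.0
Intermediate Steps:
H(J, u) = u/3 (H(J, u) = u*(1/3) = u/3)
(1/(511 + j(-22, H(1, -3))) - 1*1267)*(-6) = (1/(511 + (-22 + (1/3)*(-3))) - 1*1267)*(-6) = (1/(511 + (-22 - 1)) - 1267)*(-6) = (1/(511 - 23) - 1267)*(-6) = (1/488 - 1267)*(-6) = -618295/488*(-6) = 1854885/244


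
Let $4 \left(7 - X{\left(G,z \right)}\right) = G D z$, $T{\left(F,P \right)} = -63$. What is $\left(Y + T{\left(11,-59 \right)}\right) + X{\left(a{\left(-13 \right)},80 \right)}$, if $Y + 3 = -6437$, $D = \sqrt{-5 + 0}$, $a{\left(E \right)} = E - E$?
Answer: $-6496$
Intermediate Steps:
$a{\left(E \right)} = 0$
$D = i \sqrt{5}$ ($D = \sqrt{-5} = i \sqrt{5} \approx 2.2361 i$)
$Y = -6440$ ($Y = -3 - 6437 = -6440$)
$X{\left(G,z \right)} = 7 - \frac{i G z \sqrt{5}}{4}$ ($X{\left(G,z \right)} = 7 - \frac{G i \sqrt{5} z}{4} = 7 - \frac{i G \sqrt{5} z}{4} = 7 - \frac{i G z \sqrt{5}}{4}$)
$\left(Y + T{\left(11,-59 \right)}\right) + X{\left(a{\left(-13 \right)},80 \right)} = \left(-6440 - 63\right) + \left(7 - \frac{1}{4} i 0 \cdot 80 \sqrt{5}\right) = -6503 + \left(7 + 0\right) = -6503 + 7 = -6496$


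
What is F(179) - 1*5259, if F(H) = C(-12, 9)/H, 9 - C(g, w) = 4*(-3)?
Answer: -941340/179 ≈ -5258.9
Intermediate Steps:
C(g, w) = 21 (C(g, w) = 9 - 4*(-3) = 9 - 1*(-12) = 9 + 12 = 21)
F(H) = 21/H
F(179) - 1*5259 = 21/179 - 1*5259 = 21*(1/179) - 5259 = 21/179 - 5259 = -941340/179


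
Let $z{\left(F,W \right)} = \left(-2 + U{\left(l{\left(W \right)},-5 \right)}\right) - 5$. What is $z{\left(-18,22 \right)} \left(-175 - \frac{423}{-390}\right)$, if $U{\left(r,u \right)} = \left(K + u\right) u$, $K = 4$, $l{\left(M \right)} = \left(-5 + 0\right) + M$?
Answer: $\frac{22609}{65} \approx 347.83$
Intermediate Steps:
$l{\left(M \right)} = -5 + M$
$U{\left(r,u \right)} = u \left(4 + u\right)$ ($U{\left(r,u \right)} = \left(4 + u\right) u = u \left(4 + u\right)$)
$z{\left(F,W \right)} = -2$ ($z{\left(F,W \right)} = \left(-2 - 5 \left(4 - 5\right)\right) - 5 = \left(-2 - -5\right) - 5 = \left(-2 + 5\right) - 5 = 3 - 5 = -2$)
$z{\left(-18,22 \right)} \left(-175 - \frac{423}{-390}\right) = - 2 \left(-175 - \frac{423}{-390}\right) = - 2 \left(-175 - - \frac{141}{130}\right) = - 2 \left(-175 + \frac{141}{130}\right) = \left(-2\right) \left(- \frac{22609}{130}\right) = \frac{22609}{65}$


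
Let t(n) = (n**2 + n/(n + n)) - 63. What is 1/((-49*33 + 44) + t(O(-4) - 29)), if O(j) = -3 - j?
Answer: -2/1703 ≈ -0.0011744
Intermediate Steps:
t(n) = -125/2 + n**2 (t(n) = (n**2 + n/((2*n))) - 63 = (n**2 + (1/(2*n))*n) - 63 = (n**2 + 1/2) - 63 = (1/2 + n**2) - 63 = -125/2 + n**2)
1/((-49*33 + 44) + t(O(-4) - 29)) = 1/((-49*33 + 44) + (-125/2 + ((-3 - 1*(-4)) - 29)**2)) = 1/((-1617 + 44) + (-125/2 + ((-3 + 4) - 29)**2)) = 1/(-1573 + (-125/2 + (1 - 29)**2)) = 1/(-1573 + (-125/2 + (-28)**2)) = 1/(-1573 + (-125/2 + 784)) = 1/(-1573 + 1443/2) = 1/(-1703/2) = -2/1703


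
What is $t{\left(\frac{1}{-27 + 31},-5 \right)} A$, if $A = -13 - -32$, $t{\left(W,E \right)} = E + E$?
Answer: $-190$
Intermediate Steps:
$t{\left(W,E \right)} = 2 E$
$A = 19$ ($A = -13 + 32 = 19$)
$t{\left(\frac{1}{-27 + 31},-5 \right)} A = 2 \left(-5\right) 19 = \left(-10\right) 19 = -190$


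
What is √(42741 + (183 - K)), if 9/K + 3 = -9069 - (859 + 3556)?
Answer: √7807840051539/13487 ≈ 207.18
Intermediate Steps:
K = -9/13487 (K = 9/(-3 + (-9069 - (859 + 3556))) = 9/(-3 + (-9069 - 1*4415)) = 9/(-3 + (-9069 - 4415)) = 9/(-3 - 13484) = 9/(-13487) = 9*(-1/13487) = -9/13487 ≈ -0.00066731)
√(42741 + (183 - K)) = √(42741 + (183 - 1*(-9/13487))) = √(42741 + (183 + 9/13487)) = √(42741 + 2468130/13487) = √(578915997/13487) = √7807840051539/13487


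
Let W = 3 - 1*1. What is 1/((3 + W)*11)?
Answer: 1/55 ≈ 0.018182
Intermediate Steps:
W = 2 (W = 3 - 1 = 2)
1/((3 + W)*11) = 1/((3 + 2)*11) = 1/(5*11) = 1/55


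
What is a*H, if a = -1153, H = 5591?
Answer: -6446423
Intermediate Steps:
a*H = -1153*5591 = -6446423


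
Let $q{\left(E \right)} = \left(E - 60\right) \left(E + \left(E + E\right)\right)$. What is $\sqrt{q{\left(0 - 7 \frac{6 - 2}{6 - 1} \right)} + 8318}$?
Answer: $\frac{\sqrt{235502}}{5} \approx 97.057$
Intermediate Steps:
$q{\left(E \right)} = 3 E \left(-60 + E\right)$ ($q{\left(E \right)} = \left(-60 + E\right) \left(E + 2 E\right) = \left(-60 + E\right) 3 E = 3 E \left(-60 + E\right)$)
$\sqrt{q{\left(0 - 7 \frac{6 - 2}{6 - 1} \right)} + 8318} = \sqrt{3 \left(0 - 7 \frac{6 - 2}{6 - 1}\right) \left(-60 + \left(0 - 7 \frac{6 - 2}{6 - 1}\right)\right) + 8318} = \sqrt{3 \left(0 - 7 \cdot \frac{4}{5}\right) \left(-60 + \left(0 - 7 \cdot \frac{4}{5}\right)\right) + 8318} = \sqrt{3 \left(0 - 7 \cdot 4 \cdot \frac{1}{5}\right) \left(-60 + \left(0 - 7 \cdot 4 \cdot \frac{1}{5}\right)\right) + 8318} = \sqrt{3 \left(0 - \frac{28}{5}\right) \left(-60 + \left(0 - \frac{28}{5}\right)\right) + 8318} = \sqrt{3 \left(- \frac{28}{5}\right) \left(-60 - \frac{28}{5}\right) + 8318} = \sqrt{3 \left(- \frac{28}{5}\right) \left(- \frac{328}{5}\right) + 8318} = \sqrt{\frac{27552}{25} + 8318} = \sqrt{\frac{235502}{25}} = \frac{\sqrt{235502}}{5}$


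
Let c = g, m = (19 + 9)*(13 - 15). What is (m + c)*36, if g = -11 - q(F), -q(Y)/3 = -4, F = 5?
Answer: -2844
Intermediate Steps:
q(Y) = 12 (q(Y) = -3*(-4) = 12)
m = -56 (m = 28*(-2) = -56)
g = -23 (g = -11 - 1*12 = -11 - 12 = -23)
c = -23
(m + c)*36 = (-56 - 23)*36 = -79*36 = -2844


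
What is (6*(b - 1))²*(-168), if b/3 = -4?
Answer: -1022112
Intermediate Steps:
b = -12 (b = 3*(-4) = -12)
(6*(b - 1))²*(-168) = (6*(-12 - 1))²*(-168) = (6*(-13))²*(-168) = (-78)²*(-168) = 6084*(-168) = -1022112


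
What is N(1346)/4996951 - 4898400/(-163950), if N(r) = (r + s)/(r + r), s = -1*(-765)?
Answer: 439281724863675/14702808756556 ≈ 29.877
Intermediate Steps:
s = 765
N(r) = (765 + r)/(2*r) (N(r) = (r + 765)/(r + r) = (765 + r)/((2*r)) = (765 + r)*(1/(2*r)) = (765 + r)/(2*r))
N(1346)/4996951 - 4898400/(-163950) = ((½)*(765 + 1346)/1346)/4996951 - 4898400/(-163950) = ((½)*(1/1346)*2111)*(1/4996951) - 4898400*(-1/163950) = (2111/2692)*(1/4996951) + 32656/1093 = 2111/13451792092 + 32656/1093 = 439281724863675/14702808756556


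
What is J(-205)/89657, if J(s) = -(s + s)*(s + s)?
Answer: -168100/89657 ≈ -1.8749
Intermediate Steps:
J(s) = -4*s² (J(s) = -2*s*2*s = -4*s²)
J(-205)/89657 = -4*(-205)²/89657 = -4*42025*(1/89657) = -168100*1/89657 = -168100/89657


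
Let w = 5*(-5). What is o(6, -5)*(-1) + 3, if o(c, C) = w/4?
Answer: 37/4 ≈ 9.2500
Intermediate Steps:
w = -25
o(c, C) = -25/4
o(6, -5)*(-1) + 3 = -25/4*(-1) + 3 = 25/4 + 3 = 37/4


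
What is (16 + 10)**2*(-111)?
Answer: -75036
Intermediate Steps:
(16 + 10)**2*(-111) = 26**2*(-111) = 676*(-111) = -75036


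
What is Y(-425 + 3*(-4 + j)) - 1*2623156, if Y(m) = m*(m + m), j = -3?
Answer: -2225324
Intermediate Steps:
Y(m) = 2*m² (Y(m) = m*(2*m) = 2*m²)
Y(-425 + 3*(-4 + j)) - 1*2623156 = 2*(-425 + 3*(-4 - 3))² - 1*2623156 = 2*(-425 + 3*(-7))² - 2623156 = 2*(-425 - 21)² - 2623156 = 2*(-446)² - 2623156 = 2*198916 - 2623156 = 397832 - 2623156 = -2225324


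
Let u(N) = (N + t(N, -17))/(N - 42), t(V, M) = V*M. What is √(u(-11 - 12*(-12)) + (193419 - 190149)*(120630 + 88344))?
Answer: 2*√28871324417/13 ≈ 26141.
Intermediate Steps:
t(V, M) = M*V
u(N) = -16*N/(-42 + N) (u(N) = (N - 17*N)/(N - 42) = (-16*N)/(-42 + N) = -16*N/(-42 + N))
√(u(-11 - 12*(-12)) + (193419 - 190149)*(120630 + 88344)) = √(-16*(-11 - 12*(-12))/(-42 + (-11 - 12*(-12))) + (193419 - 190149)*(120630 + 88344)) = √(-16*(-11 + 144)/(-42 + (-11 + 144)) + 3270*208974) = √(-16*133/(-42 + 133) + 683344980) = √(-16*133/91 + 683344980) = √(-16*133*1/91 + 683344980) = √(-304/13 + 683344980) = √(8883484436/13) = 2*√28871324417/13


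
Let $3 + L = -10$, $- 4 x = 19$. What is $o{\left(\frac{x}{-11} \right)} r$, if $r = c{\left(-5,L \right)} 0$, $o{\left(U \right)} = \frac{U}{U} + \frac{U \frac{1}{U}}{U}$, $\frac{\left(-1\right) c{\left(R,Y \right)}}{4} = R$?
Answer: $0$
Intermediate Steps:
$x = - \frac{19}{4}$ ($x = \left(- \frac{1}{4}\right) 19 = - \frac{19}{4} \approx -4.75$)
$L = -13$ ($L = -3 - 10 = -13$)
$c{\left(R,Y \right)} = - 4 R$
$o{\left(U \right)} = 1 + \frac{1}{U}$ ($o{\left(U \right)} = 1 + 1 \frac{1}{U} = 1 + \frac{1}{U}$)
$r = 0$ ($r = \left(-4\right) \left(-5\right) 0 = 20 \cdot 0 = 0$)
$o{\left(\frac{x}{-11} \right)} r = \frac{1 - \frac{19}{4 \left(-11\right)}}{\left(- \frac{19}{4}\right) \frac{1}{-11}} \cdot 0 = \frac{1 - - \frac{19}{44}}{\left(- \frac{19}{4}\right) \left(- \frac{1}{11}\right)} 0 = \frac{1 + \frac{19}{44}}{\frac{19}{44}} \cdot 0 = \frac{44}{19} \cdot \frac{63}{44} \cdot 0 = \frac{63}{19} \cdot 0 = 0$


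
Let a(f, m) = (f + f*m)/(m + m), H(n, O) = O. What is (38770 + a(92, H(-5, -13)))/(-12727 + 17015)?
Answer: 252281/27872 ≈ 9.0514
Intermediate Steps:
a(f, m) = (f + f*m)/(2*m) (a(f, m) = (f + f*m)/((2*m)) = (f + f*m)*(1/(2*m)) = (f + f*m)/(2*m))
(38770 + a(92, H(-5, -13)))/(-12727 + 17015) = (38770 + (1/2)*92*(1 - 13)/(-13))/(-12727 + 17015) = (38770 + (1/2)*92*(-1/13)*(-12))/4288 = (38770 + 552/13)*(1/4288) = (504562/13)*(1/4288) = 252281/27872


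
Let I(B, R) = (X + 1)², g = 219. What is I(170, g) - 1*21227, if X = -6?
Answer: -21202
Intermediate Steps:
I(B, R) = 25 (I(B, R) = (-6 + 1)² = (-5)² = 25)
I(170, g) - 1*21227 = 25 - 1*21227 = 25 - 21227 = -21202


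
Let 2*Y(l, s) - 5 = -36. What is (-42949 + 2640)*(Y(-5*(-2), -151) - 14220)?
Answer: 1147637539/2 ≈ 5.7382e+8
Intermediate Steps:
Y(l, s) = -31/2 (Y(l, s) = 5/2 + (1/2)*(-36) = 5/2 - 18 = -31/2)
(-42949 + 2640)*(Y(-5*(-2), -151) - 14220) = (-42949 + 2640)*(-31/2 - 14220) = -40309*(-28471/2) = 1147637539/2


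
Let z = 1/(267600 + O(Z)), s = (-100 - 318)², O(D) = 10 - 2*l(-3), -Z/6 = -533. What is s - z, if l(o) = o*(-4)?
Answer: 46753696263/267586 ≈ 1.7472e+5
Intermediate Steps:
Z = 3198 (Z = -6*(-533) = 3198)
l(o) = -4*o
O(D) = -14 (O(D) = 10 - (-8)*(-3) = 10 - 2*12 = 10 - 24 = -14)
s = 174724 (s = (-418)² = 174724)
z = 1/267586 (z = 1/(267600 - 14) = 1/267586 ≈ 3.7371e-6)
s - z = 174724 - 1*1/267586 = 174724 - 1/267586 = 46753696263/267586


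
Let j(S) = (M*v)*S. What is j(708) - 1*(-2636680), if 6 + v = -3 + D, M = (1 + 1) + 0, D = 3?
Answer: 2628184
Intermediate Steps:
M = 2 (M = 2 + 0 = 2)
v = -6 (v = -6 + (-3 + 3) = -6 + 0 = -6)
j(S) = -12*S (j(S) = (2*(-6))*S = -12*S)
j(708) - 1*(-2636680) = -12*708 - 1*(-2636680) = -8496 + 2636680 = 2628184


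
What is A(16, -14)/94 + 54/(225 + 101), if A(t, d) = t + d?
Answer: 1432/7661 ≈ 0.18692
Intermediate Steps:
A(t, d) = d + t
A(16, -14)/94 + 54/(225 + 101) = (-14 + 16)/94 + 54/(225 + 101) = 2*(1/94) + 54/326 = 1/47 + 54*(1/326) = 1/47 + 27/163 = 1432/7661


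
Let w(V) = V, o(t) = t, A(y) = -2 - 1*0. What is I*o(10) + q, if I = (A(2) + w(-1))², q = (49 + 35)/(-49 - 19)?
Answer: 1509/17 ≈ 88.765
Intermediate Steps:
A(y) = -2 (A(y) = -2 + 0 = -2)
q = -21/17 (q = 84/(-68) = 84*(-1/68) = -21/17 ≈ -1.2353)
I = 9 (I = (-2 - 1)² = (-3)² = 9)
I*o(10) + q = 9*10 - 21/17 = 90 - 21/17 = 1509/17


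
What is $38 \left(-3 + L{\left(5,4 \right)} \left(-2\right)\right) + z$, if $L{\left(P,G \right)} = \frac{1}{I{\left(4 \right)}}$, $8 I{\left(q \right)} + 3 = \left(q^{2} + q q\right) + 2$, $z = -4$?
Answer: $- \frac{4266}{31} \approx -137.61$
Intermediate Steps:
$I{\left(q \right)} = - \frac{1}{8} + \frac{q^{2}}{4}$ ($I{\left(q \right)} = - \frac{3}{8} + \frac{\left(q^{2} + q q\right) + 2}{8} = - \frac{3}{8} + \frac{\left(q^{2} + q^{2}\right) + 2}{8} = - \frac{3}{8} + \frac{2 q^{2} + 2}{8} = - \frac{3}{8} + \frac{2 + 2 q^{2}}{8} = - \frac{3}{8} + \left(\frac{1}{4} + \frac{q^{2}}{4}\right) = - \frac{1}{8} + \frac{q^{2}}{4}$)
$L{\left(P,G \right)} = \frac{8}{31}$ ($L{\left(P,G \right)} = \frac{1}{- \frac{1}{8} + \frac{4^{2}}{4}} = \frac{1}{- \frac{1}{8} + \frac{1}{4} \cdot 16} = \frac{1}{- \frac{1}{8} + 4} = \frac{1}{\frac{31}{8}} = \frac{8}{31}$)
$38 \left(-3 + L{\left(5,4 \right)} \left(-2\right)\right) + z = 38 \left(-3 + \frac{8}{31} \left(-2\right)\right) - 4 = 38 \left(-3 - \frac{16}{31}\right) - 4 = 38 \left(- \frac{109}{31}\right) - 4 = - \frac{4142}{31} - 4 = - \frac{4266}{31}$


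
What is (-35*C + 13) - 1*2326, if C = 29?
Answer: -3328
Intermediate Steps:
(-35*C + 13) - 1*2326 = (-35*29 + 13) - 1*2326 = (-1015 + 13) - 2326 = -1002 - 2326 = -3328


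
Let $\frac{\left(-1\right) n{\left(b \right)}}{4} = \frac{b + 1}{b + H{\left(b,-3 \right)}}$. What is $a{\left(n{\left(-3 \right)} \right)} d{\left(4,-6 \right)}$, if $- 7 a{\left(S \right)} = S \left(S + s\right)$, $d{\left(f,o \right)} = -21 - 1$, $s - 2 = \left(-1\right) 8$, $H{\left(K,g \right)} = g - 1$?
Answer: $\frac{8800}{343} \approx 25.656$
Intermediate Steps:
$H{\left(K,g \right)} = -1 + g$ ($H{\left(K,g \right)} = g - 1 = -1 + g$)
$s = -6$ ($s = 2 - 8 = -6$)
$d{\left(f,o \right)} = -22$ ($d{\left(f,o \right)} = -21 - 1 = -22$)
$n{\left(b \right)} = - \frac{4 \left(1 + b\right)}{-4 + b}$ ($n{\left(b \right)} = - 4 \frac{b + 1}{b - 4} = - 4 \frac{1 + b}{b - 4} = - 4 \frac{1 + b}{-4 + b} = - \frac{4 \left(1 + b\right)}{-4 + b}$)
$a{\left(S \right)} = - \frac{S \left(-6 + S\right)}{7}$ ($a{\left(S \right)} = - \frac{S \left(S - 6\right)}{7} = - \frac{S \left(-6 + S\right)}{7}$)
$a{\left(n{\left(-3 \right)} \right)} d{\left(4,-6 \right)} = \frac{\frac{4 \left(-1 - -3\right)}{-4 - 3} \left(6 - \frac{4 \left(-1 - -3\right)}{-4 - 3}\right)}{7} \left(-22\right) = \frac{\frac{4 \left(-1 + 3\right)}{-7} \left(6 - \frac{4 \left(-1 + 3\right)}{-7}\right)}{7} \left(-22\right) = \frac{4 \left(- \frac{1}{7}\right) 2 \left(6 - 4 \left(- \frac{1}{7}\right) 2\right)}{7} \left(-22\right) = \frac{1}{7} \left(- \frac{8}{7}\right) \left(6 - - \frac{8}{7}\right) \left(-22\right) = \frac{1}{7} \left(- \frac{8}{7}\right) \left(6 + \frac{8}{7}\right) \left(-22\right) = \frac{1}{7} \left(- \frac{8}{7}\right) \frac{50}{7} \left(-22\right) = \left(- \frac{400}{343}\right) \left(-22\right) = \frac{8800}{343}$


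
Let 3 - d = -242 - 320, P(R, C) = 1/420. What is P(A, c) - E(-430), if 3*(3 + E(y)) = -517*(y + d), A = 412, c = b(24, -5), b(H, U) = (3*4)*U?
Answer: 9772561/420 ≈ 23268.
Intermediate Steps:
b(H, U) = 12*U
c = -60 (c = 12*(-5) = -60)
P(R, C) = 1/420
d = 565 (d = 3 - (-242 - 320) = 3 - 1*(-562) = 3 + 562 = 565)
E(y) = -292114/3 - 517*y/3 (E(y) = -3 + (-517*(y + 565))/3 = -3 + (-517*(565 + y))/3 = -3 + (-292105 - 517*y)/3 = -3 + (-292105/3 - 517*y/3) = -292114/3 - 517*y/3)
P(A, c) - E(-430) = 1/420 - (-292114/3 - 517/3*(-430)) = 1/420 - (-292114/3 + 222310/3) = 1/420 - 1*(-23268) = 1/420 + 23268 = 9772561/420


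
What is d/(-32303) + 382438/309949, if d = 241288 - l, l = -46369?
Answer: -76805104779/10012282547 ≈ -7.6711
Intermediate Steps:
d = 287657 (d = 241288 - 1*(-46369) = 241288 + 46369 = 287657)
d/(-32303) + 382438/309949 = 287657/(-32303) + 382438/309949 = 287657*(-1/32303) + 382438*(1/309949) = -287657/32303 + 382438/309949 = -76805104779/10012282547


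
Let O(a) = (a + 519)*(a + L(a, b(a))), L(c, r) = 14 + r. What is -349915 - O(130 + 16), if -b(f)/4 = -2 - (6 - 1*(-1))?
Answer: -480255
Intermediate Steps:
b(f) = 36 (b(f) = -4*(-2 - (6 - 1*(-1))) = -4*(-2 - (6 + 1)) = -4*(-2 - 1*7) = -4*(-2 - 7) = -4*(-9) = 36)
O(a) = (50 + a)*(519 + a) (O(a) = (a + 519)*(a + (14 + 36)) = (519 + a)*(a + 50) = (519 + a)*(50 + a) = (50 + a)*(519 + a))
-349915 - O(130 + 16) = -349915 - (25950 + (130 + 16)**2 + 569*(130 + 16)) = -349915 - (25950 + 146**2 + 569*146) = -349915 - (25950 + 21316 + 83074) = -349915 - 1*130340 = -349915 - 130340 = -480255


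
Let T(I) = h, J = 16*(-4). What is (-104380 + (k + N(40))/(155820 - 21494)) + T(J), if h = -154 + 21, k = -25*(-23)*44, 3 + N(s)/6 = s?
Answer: -7019393858/67163 ≈ -1.0451e+5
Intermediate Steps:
N(s) = -18 + 6*s
J = -64
k = 25300 (k = 575*44 = 25300)
h = -133
T(I) = -133
(-104380 + (k + N(40))/(155820 - 21494)) + T(J) = (-104380 + (25300 + (-18 + 6*40))/(155820 - 21494)) - 133 = (-104380 + (25300 + (-18 + 240))/134326) - 133 = (-104380 + (25300 + 222)*(1/134326)) - 133 = (-104380 + 25522*(1/134326)) - 133 = (-104380 + 12761/67163) - 133 = -7010461179/67163 - 133 = -7019393858/67163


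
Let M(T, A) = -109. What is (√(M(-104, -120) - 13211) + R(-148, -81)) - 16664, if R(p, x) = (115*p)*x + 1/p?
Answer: 201569487/148 + 6*I*√370 ≈ 1.362e+6 + 115.41*I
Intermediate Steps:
R(p, x) = 1/p + 115*p*x (R(p, x) = 115*p*x + 1/p = 1/p + 115*p*x)
(√(M(-104, -120) - 13211) + R(-148, -81)) - 16664 = (√(-109 - 13211) + (1/(-148) + 115*(-148)*(-81))) - 16664 = (√(-13320) + (-1/148 + 1378620)) - 16664 = (6*I*√370 + 204035759/148) - 16664 = (204035759/148 + 6*I*√370) - 16664 = 201569487/148 + 6*I*√370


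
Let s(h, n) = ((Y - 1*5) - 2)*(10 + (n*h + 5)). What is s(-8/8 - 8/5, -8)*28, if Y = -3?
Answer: -10024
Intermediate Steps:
s(h, n) = -150 - 10*h*n (s(h, n) = ((-3 - 1*5) - 2)*(10 + (n*h + 5)) = ((-3 - 5) - 2)*(10 + (h*n + 5)) = (-8 - 2)*(10 + (5 + h*n)) = -10*(15 + h*n) = -150 - 10*h*n)
s(-8/8 - 8/5, -8)*28 = (-150 - 10*(-8/8 - 8/5)*(-8))*28 = (-150 - 10*(-8*1/8 - 8*1/5)*(-8))*28 = (-150 - 10*(-1 - 8/5)*(-8))*28 = (-150 - 10*(-13/5)*(-8))*28 = (-150 - 208)*28 = -358*28 = -10024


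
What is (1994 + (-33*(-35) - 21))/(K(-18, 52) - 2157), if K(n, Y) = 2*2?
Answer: -3128/2153 ≈ -1.4529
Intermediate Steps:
K(n, Y) = 4
(1994 + (-33*(-35) - 21))/(K(-18, 52) - 2157) = (1994 + (-33*(-35) - 21))/(4 - 2157) = (1994 + (1155 - 21))/(-2153) = (1994 + 1134)*(-1/2153) = 3128*(-1/2153) = -3128/2153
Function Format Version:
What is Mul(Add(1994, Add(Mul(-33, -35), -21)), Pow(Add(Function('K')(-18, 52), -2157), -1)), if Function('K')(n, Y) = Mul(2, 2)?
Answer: Rational(-3128, 2153) ≈ -1.4529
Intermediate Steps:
Function('K')(n, Y) = 4
Mul(Add(1994, Add(Mul(-33, -35), -21)), Pow(Add(Function('K')(-18, 52), -2157), -1)) = Mul(Add(1994, Add(Mul(-33, -35), -21)), Pow(Add(4, -2157), -1)) = Mul(Add(1994, Add(1155, -21)), Pow(-2153, -1)) = Mul(Add(1994, 1134), Rational(-1, 2153)) = Mul(3128, Rational(-1, 2153)) = Rational(-3128, 2153)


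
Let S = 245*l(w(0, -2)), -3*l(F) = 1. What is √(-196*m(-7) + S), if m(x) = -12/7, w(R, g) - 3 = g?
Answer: √2289/3 ≈ 15.948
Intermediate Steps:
w(R, g) = 3 + g
m(x) = -12/7 (m(x) = -12*⅐ = -12/7)
l(F) = -⅓ (l(F) = -⅓*1 = -⅓)
S = -245/3 (S = 245*(-⅓) = -245/3 ≈ -81.667)
√(-196*m(-7) + S) = √(-196*(-12/7) - 245/3) = √(336 - 245/3) = √(763/3) = √2289/3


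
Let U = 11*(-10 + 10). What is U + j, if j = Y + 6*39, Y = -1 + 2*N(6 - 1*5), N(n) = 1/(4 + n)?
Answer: 1167/5 ≈ 233.40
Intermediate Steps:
U = 0 (U = 11*0 = 0)
Y = -3/5 (Y = -1 + 2/(4 + (6 - 1*5)) = -1 + 2/(4 + (6 - 5)) = -1 + 2/(4 + 1) = -1 + 2/5 = -3/5 ≈ -0.60000)
j = 1167/5 (j = -3/5 + 6*39 = -3/5 + 234 = 1167/5 ≈ 233.40)
U + j = 0 + 1167/5 = 1167/5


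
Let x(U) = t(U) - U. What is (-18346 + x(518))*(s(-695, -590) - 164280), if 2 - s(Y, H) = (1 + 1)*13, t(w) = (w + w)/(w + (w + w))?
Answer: 3099321120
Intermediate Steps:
t(w) = 2/3 (t(w) = (2*w)/(w + 2*w) = (2*w)/((3*w)) = (2*w)*(1/(3*w)) = 2/3)
x(U) = 2/3 - U
s(Y, H) = -24 (s(Y, H) = 2 - (1 + 1)*13 = 2 - 2*13 = 2 - 1*26 = 2 - 26 = -24)
(-18346 + x(518))*(s(-695, -590) - 164280) = (-18346 + (2/3 - 1*518))*(-24 - 164280) = (-18346 + (2/3 - 518))*(-164304) = (-18346 - 1552/3)*(-164304) = -56590/3*(-164304) = 3099321120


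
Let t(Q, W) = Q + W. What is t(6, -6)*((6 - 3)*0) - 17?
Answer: -17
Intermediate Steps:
t(6, -6)*((6 - 3)*0) - 17 = (6 - 6)*((6 - 3)*0) - 17 = 0*(3*0) - 17 = 0*0 - 17 = 0 - 17 = -17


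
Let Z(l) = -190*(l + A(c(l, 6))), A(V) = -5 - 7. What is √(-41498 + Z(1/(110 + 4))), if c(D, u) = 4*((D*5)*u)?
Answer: I*√352977/3 ≈ 198.04*I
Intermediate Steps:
c(D, u) = 20*D*u (c(D, u) = 4*((5*D)*u) = 4*(5*D*u) = 20*D*u)
A(V) = -12
Z(l) = 2280 - 190*l (Z(l) = -190*(l - 12) = -190*(-12 + l) = 2280 - 190*l)
√(-41498 + Z(1/(110 + 4))) = √(-41498 + (2280 - 190/(110 + 4))) = √(-41498 + (2280 - 190/114)) = √(-41498 + (2280 - 190*1/114)) = √(-41498 + (2280 - 5/3)) = √(-41498 + 6835/3) = √(-117659/3) = I*√352977/3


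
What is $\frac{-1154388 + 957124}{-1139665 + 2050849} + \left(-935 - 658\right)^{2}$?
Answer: $\frac{144516560572}{56949} \approx 2.5376 \cdot 10^{6}$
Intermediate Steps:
$\frac{-1154388 + 957124}{-1139665 + 2050849} + \left(-935 - 658\right)^{2} = - \frac{197264}{911184} + \left(-1593\right)^{2} = \left(-197264\right) \frac{1}{911184} + 2537649 = - \frac{12329}{56949} + 2537649 = \frac{144516560572}{56949}$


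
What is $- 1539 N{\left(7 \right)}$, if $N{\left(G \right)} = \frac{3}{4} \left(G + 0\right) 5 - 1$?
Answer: $- \frac{155439}{4} \approx -38860.0$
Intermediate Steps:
$N{\left(G \right)} = -1 + \frac{15 G}{4}$ ($N{\left(G \right)} = 3 \cdot \frac{1}{4} G 5 - 1 = \frac{3 G}{4} \cdot 5 - 1 = \frac{15 G}{4} - 1 = -1 + \frac{15 G}{4}$)
$- 1539 N{\left(7 \right)} = - 1539 \left(-1 + \frac{15}{4} \cdot 7\right) = - 1539 \left(-1 + \frac{105}{4}\right) = \left(-1539\right) \frac{101}{4} = - \frac{155439}{4}$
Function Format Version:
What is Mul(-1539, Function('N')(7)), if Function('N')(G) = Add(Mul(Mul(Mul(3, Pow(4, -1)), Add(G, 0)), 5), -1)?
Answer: Rational(-155439, 4) ≈ -38860.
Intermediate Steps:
Function('N')(G) = Add(-1, Mul(Rational(15, 4), G)) (Function('N')(G) = Add(Mul(Mul(Mul(3, Rational(1, 4)), G), 5), -1) = Add(Mul(Mul(Rational(3, 4), G), 5), -1) = Add(Mul(Rational(15, 4), G), -1) = Add(-1, Mul(Rational(15, 4), G)))
Mul(-1539, Function('N')(7)) = Mul(-1539, Add(-1, Mul(Rational(15, 4), 7))) = Mul(-1539, Add(-1, Rational(105, 4))) = Mul(-1539, Rational(101, 4)) = Rational(-155439, 4)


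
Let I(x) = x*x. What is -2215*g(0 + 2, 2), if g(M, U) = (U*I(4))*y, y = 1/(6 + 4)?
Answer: -7088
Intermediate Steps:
y = ⅒ (y = 1/10 = ⅒ ≈ 0.10000)
I(x) = x²
g(M, U) = 8*U/5 (g(M, U) = (U*4²)*(⅒) = (U*16)*(⅒) = (16*U)*(⅒) = 8*U/5)
-2215*g(0 + 2, 2) = -3544*2 = -2215*16/5 = -7088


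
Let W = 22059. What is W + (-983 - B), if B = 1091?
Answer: 19985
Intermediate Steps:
W + (-983 - B) = 22059 + (-983 - 1*1091) = 22059 + (-983 - 1091) = 22059 - 2074 = 19985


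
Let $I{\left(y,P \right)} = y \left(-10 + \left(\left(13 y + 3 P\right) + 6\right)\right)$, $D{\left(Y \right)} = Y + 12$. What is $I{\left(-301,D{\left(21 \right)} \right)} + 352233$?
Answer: $1501451$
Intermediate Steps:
$D{\left(Y \right)} = 12 + Y$
$I{\left(y,P \right)} = y \left(-4 + 3 P + 13 y\right)$ ($I{\left(y,P \right)} = y \left(-10 + \left(\left(3 P + 13 y\right) + 6\right)\right) = y \left(-10 + \left(6 + 3 P + 13 y\right)\right) = y \left(-4 + 3 P + 13 y\right)$)
$I{\left(-301,D{\left(21 \right)} \right)} + 352233 = - 301 \left(-4 + 3 \left(12 + 21\right) + 13 \left(-301\right)\right) + 352233 = - 301 \left(-4 + 3 \cdot 33 - 3913\right) + 352233 = - 301 \left(-4 + 99 - 3913\right) + 352233 = \left(-301\right) \left(-3818\right) + 352233 = 1149218 + 352233 = 1501451$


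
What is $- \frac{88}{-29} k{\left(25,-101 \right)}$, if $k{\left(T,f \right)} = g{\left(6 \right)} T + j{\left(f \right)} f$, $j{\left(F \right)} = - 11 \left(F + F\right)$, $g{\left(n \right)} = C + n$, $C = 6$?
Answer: $- \frac{19722736}{29} \approx -6.8009 \cdot 10^{5}$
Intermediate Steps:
$g{\left(n \right)} = 6 + n$
$j{\left(F \right)} = - 22 F$ ($j{\left(F \right)} = - 11 \cdot 2 F = - 22 F$)
$k{\left(T,f \right)} = - 22 f^{2} + 12 T$ ($k{\left(T,f \right)} = \left(6 + 6\right) T + - 22 f f = 12 T - 22 f^{2} = - 22 f^{2} + 12 T$)
$- \frac{88}{-29} k{\left(25,-101 \right)} = - \frac{88}{-29} \left(- 22 \left(-101\right)^{2} + 12 \cdot 25\right) = \left(-88\right) \left(- \frac{1}{29}\right) \left(\left(-22\right) 10201 + 300\right) = \frac{88 \left(-224422 + 300\right)}{29} = \frac{88}{29} \left(-224122\right) = - \frac{19722736}{29}$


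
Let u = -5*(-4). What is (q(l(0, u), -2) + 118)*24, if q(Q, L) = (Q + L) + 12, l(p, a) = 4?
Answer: 3168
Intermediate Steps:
u = 20
q(Q, L) = 12 + L + Q (q(Q, L) = (L + Q) + 12 = 12 + L + Q)
(q(l(0, u), -2) + 118)*24 = ((12 - 2 + 4) + 118)*24 = (14 + 118)*24 = 132*24 = 3168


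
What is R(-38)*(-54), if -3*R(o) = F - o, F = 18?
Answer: 1008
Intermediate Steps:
R(o) = -6 + o/3 (R(o) = -(18 - o)/3 = -6 + o/3)
R(-38)*(-54) = (-6 + (⅓)*(-38))*(-54) = (-6 - 38/3)*(-54) = -56/3*(-54) = 1008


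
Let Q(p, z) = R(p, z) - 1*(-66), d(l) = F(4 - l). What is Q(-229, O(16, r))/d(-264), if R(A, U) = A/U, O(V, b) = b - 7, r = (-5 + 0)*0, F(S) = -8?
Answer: -691/56 ≈ -12.339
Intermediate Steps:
r = 0 (r = -5*0 = 0)
d(l) = -8
O(V, b) = -7 + b
Q(p, z) = 66 + p/z (Q(p, z) = p/z - 1*(-66) = p/z + 66 = 66 + p/z)
Q(-229, O(16, r))/d(-264) = (66 - 229/(-7 + 0))/(-8) = (66 - 229/(-7))*(-⅛) = (66 - 229*(-⅐))*(-⅛) = (66 + 229/7)*(-⅛) = (691/7)*(-⅛) = -691/56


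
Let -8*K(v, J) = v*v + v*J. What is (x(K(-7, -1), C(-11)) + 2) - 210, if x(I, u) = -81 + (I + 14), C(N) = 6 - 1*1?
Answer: -282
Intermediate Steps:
C(N) = 5 (C(N) = 6 - 1 = 5)
K(v, J) = -v²/8 - J*v/8 (K(v, J) = -(v*v + v*J)/8 = -(v² + J*v)/8 = -v²/8 - J*v/8)
x(I, u) = -67 + I (x(I, u) = -81 + (14 + I) = -67 + I)
(x(K(-7, -1), C(-11)) + 2) - 210 = ((-67 - ⅛*(-7)*(-1 - 7)) + 2) - 210 = ((-67 - ⅛*(-7)*(-8)) + 2) - 210 = ((-67 - 7) + 2) - 210 = (-74 + 2) - 210 = -72 - 210 = -282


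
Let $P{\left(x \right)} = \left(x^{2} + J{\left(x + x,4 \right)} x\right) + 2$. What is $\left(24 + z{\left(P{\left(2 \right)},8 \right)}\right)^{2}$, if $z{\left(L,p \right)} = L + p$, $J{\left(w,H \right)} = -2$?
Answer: $1156$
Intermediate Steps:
$P{\left(x \right)} = 2 + x^{2} - 2 x$ ($P{\left(x \right)} = \left(x^{2} - 2 x\right) + 2 = 2 + x^{2} - 2 x$)
$\left(24 + z{\left(P{\left(2 \right)},8 \right)}\right)^{2} = \left(24 + \left(\left(2 + 2^{2} - 4\right) + 8\right)\right)^{2} = \left(24 + \left(\left(2 + 4 - 4\right) + 8\right)\right)^{2} = \left(24 + \left(2 + 8\right)\right)^{2} = \left(24 + 10\right)^{2} = 34^{2} = 1156$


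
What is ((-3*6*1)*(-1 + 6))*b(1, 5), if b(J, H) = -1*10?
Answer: 900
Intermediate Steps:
b(J, H) = -10
((-3*6*1)*(-1 + 6))*b(1, 5) = ((-3*6*1)*(-1 + 6))*(-10) = (-18*1*5)*(-10) = -18*5*(-10) = -90*(-10) = 900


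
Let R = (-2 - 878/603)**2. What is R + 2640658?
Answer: 960171357778/363609 ≈ 2.6407e+6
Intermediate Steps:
R = 4343056/363609 (R = (-2 - 878*1/603)**2 = (-2 - 878/603)**2 = (-2084/603)**2 = 4343056/363609 ≈ 11.944)
R + 2640658 = 4343056/363609 + 2640658 = 960171357778/363609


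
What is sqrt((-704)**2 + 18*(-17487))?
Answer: 5*sqrt(7234) ≈ 425.26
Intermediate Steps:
sqrt((-704)**2 + 18*(-17487)) = sqrt(495616 - 314766) = sqrt(180850) = 5*sqrt(7234)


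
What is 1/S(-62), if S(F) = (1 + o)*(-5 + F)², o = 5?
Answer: 1/26934 ≈ 3.7128e-5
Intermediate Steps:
S(F) = 6*(-5 + F)² (S(F) = (1 + 5)*(-5 + F)² = 6*(-5 + F)²)
1/S(-62) = 1/(6*(-5 - 62)²) = 1/(6*(-67)²) = 1/(6*4489) = 1/26934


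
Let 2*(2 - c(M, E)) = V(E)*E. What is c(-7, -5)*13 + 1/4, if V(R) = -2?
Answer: -155/4 ≈ -38.750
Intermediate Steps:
c(M, E) = 2 + E (c(M, E) = 2 - (-1)*E = 2 + E)
c(-7, -5)*13 + 1/4 = (2 - 5)*13 + 1/4 = -3*13 + ¼ = -39 + ¼ = -155/4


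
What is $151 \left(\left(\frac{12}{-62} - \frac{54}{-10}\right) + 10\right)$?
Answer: $\frac{355907}{155} \approx 2296.2$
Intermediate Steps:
$151 \left(\left(\frac{12}{-62} - \frac{54}{-10}\right) + 10\right) = 151 \left(\left(12 \left(- \frac{1}{62}\right) - - \frac{27}{5}\right) + 10\right) = 151 \left(\left(- \frac{6}{31} + \frac{27}{5}\right) + 10\right) = 151 \left(\frac{807}{155} + 10\right) = 151 \cdot \frac{2357}{155} = \frac{355907}{155}$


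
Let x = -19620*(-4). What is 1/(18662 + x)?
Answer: 1/97142 ≈ 1.0294e-5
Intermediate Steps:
x = 78480
1/(18662 + x) = 1/(18662 + 78480) = 1/97142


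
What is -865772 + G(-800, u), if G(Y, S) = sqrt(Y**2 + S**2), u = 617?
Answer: -865772 + sqrt(1020689) ≈ -8.6476e+5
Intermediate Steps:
G(Y, S) = sqrt(S**2 + Y**2)
-865772 + G(-800, u) = -865772 + sqrt(617**2 + (-800)**2) = -865772 + sqrt(380689 + 640000) = -865772 + sqrt(1020689)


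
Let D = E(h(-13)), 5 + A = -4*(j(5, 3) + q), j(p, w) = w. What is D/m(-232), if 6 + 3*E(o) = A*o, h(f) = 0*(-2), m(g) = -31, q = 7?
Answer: 2/31 ≈ 0.064516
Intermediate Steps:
A = -45 (A = -5 - 4*(3 + 7) = -5 - 4*10 = -5 - 40 = -45)
h(f) = 0
E(o) = -2 - 15*o (E(o) = -2 + (-45*o)/3 = -2 - 15*o)
D = -2 (D = -2 - 15*0 = -2 + 0 = -2)
D/m(-232) = -2/(-31) = -2*(-1/31) = 2/31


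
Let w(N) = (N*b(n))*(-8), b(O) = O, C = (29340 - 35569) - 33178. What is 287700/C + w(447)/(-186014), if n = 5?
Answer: -26405815320/3665126849 ≈ -7.2046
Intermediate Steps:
C = -39407 (C = -6229 - 33178 = -39407)
w(N) = -40*N (w(N) = (N*5)*(-8) = (5*N)*(-8) = -40*N)
287700/C + w(447)/(-186014) = 287700/(-39407) - 40*447/(-186014) = 287700*(-1/39407) - 17880*(-1/186014) = -287700/39407 + 8940/93007 = -26405815320/3665126849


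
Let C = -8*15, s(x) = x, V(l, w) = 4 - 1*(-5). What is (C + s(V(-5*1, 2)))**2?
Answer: 12321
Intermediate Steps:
V(l, w) = 9 (V(l, w) = 4 + 5 = 9)
C = -120
(C + s(V(-5*1, 2)))**2 = (-120 + 9)**2 = (-111)**2 = 12321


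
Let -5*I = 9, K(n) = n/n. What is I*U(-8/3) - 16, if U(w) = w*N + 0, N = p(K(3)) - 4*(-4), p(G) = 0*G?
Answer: 304/5 ≈ 60.800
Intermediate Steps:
K(n) = 1
p(G) = 0
N = 16 (N = 0 - 4*(-4) = 0 - 1*(-16) = 0 + 16 = 16)
I = -9/5 (I = -⅕*9 = -9/5 ≈ -1.8000)
U(w) = 16*w (U(w) = w*16 + 0 = 16*w + 0 = 16*w)
I*U(-8/3) - 16 = -144*(-8/3)/5 - 16 = -144*(-8*⅓)/5 - 16 = -144*(-8)/(5*3) - 16 = -9/5*(-128/3) - 16 = 384/5 - 16 = 304/5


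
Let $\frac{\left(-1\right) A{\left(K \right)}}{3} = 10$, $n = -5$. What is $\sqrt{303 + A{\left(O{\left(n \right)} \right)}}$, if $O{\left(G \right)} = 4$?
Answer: $\sqrt{273} \approx 16.523$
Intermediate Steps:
$A{\left(K \right)} = -30$ ($A{\left(K \right)} = \left(-3\right) 10 = -30$)
$\sqrt{303 + A{\left(O{\left(n \right)} \right)}} = \sqrt{303 - 30} = \sqrt{273}$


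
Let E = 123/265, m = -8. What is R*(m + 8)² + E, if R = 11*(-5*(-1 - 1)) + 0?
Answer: 123/265 ≈ 0.46415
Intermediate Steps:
E = 123/265 (E = 123*(1/265) = 123/265 ≈ 0.46415)
R = 110 (R = 11*(-5*(-2)) + 0 = 11*10 + 0 = 110 + 0 = 110)
R*(m + 8)² + E = 110*(-8 + 8)² + 123/265 = 110*0² + 123/265 = 110*0 + 123/265 = 0 + 123/265 = 123/265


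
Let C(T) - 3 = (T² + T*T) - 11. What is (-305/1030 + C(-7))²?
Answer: 341473441/42436 ≈ 8046.8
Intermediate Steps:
C(T) = -8 + 2*T² (C(T) = 3 + ((T² + T*T) - 11) = 3 + ((T² + T²) - 11) = 3 + (2*T² - 11) = 3 + (-11 + 2*T²) = -8 + 2*T²)
(-305/1030 + C(-7))² = (-305/1030 + (-8 + 2*(-7)²))² = (-305*1/1030 + (-8 + 2*49))² = (-61/206 + (-8 + 98))² = (-61/206 + 90)² = (18479/206)² = 341473441/42436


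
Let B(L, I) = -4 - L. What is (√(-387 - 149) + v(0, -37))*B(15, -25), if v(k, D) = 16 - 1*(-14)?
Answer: -570 - 38*I*√134 ≈ -570.0 - 439.88*I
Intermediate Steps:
v(k, D) = 30 (v(k, D) = 16 + 14 = 30)
(√(-387 - 149) + v(0, -37))*B(15, -25) = (√(-387 - 149) + 30)*(-4 - 1*15) = (√(-536) + 30)*(-4 - 15) = (2*I*√134 + 30)*(-19) = (30 + 2*I*√134)*(-19) = -570 - 38*I*√134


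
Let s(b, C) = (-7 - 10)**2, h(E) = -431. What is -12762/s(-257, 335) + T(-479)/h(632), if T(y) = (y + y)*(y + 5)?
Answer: -136733010/124559 ≈ -1097.7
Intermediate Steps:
T(y) = 2*y*(5 + y) (T(y) = (2*y)*(5 + y) = 2*y*(5 + y))
s(b, C) = 289 (s(b, C) = (-17)**2 = 289)
-12762/s(-257, 335) + T(-479)/h(632) = -12762/289 + (2*(-479)*(5 - 479))/(-431) = -12762*1/289 + (2*(-479)*(-474))*(-1/431) = -12762/289 + 454092*(-1/431) = -12762/289 - 454092/431 = -136733010/124559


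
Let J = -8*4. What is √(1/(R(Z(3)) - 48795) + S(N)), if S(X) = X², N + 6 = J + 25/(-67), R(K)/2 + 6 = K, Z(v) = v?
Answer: 28*√20079159396153/3269667 ≈ 38.373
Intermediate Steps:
J = -32
R(K) = -12 + 2*K
N = -2571/67 (N = -6 + (-32 + 25/(-67)) = -6 + (-32 + 25*(-1/67)) = -6 + (-32 - 25/67) = -6 - 2169/67 = -2571/67 ≈ -38.373)
√(1/(R(Z(3)) - 48795) + S(N)) = √(1/((-12 + 2*3) - 48795) + (-2571/67)²) = √(1/((-12 + 6) - 48795) + 6610041/4489) = √(1/(-6 - 48795) + 6610041/4489) = √(1/(-48801) + 6610041/4489) = √(-1/48801 + 6610041/4489) = √(322576606352/219067689) = 28*√20079159396153/3269667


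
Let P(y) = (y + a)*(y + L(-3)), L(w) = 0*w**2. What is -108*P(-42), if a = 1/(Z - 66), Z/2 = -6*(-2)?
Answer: -190620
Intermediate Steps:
Z = 24 (Z = 2*(-6*(-2)) = 2*12 = 24)
a = -1/42 (a = 1/(24 - 66) = 1/(-42) = -1/42 ≈ -0.023810)
L(w) = 0
P(y) = y*(-1/42 + y) (P(y) = (y - 1/42)*(y + 0) = (-1/42 + y)*y = y*(-1/42 + y))
-108*P(-42) = -(-4536)*(-1/42 - 42) = -(-4536)*(-1765)/42 = -108*1765 = -190620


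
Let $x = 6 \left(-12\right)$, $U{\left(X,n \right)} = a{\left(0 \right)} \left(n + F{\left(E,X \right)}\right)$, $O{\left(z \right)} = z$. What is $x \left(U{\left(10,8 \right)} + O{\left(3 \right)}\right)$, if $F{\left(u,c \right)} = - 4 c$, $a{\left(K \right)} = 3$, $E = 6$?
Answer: $6696$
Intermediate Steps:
$U{\left(X,n \right)} = - 12 X + 3 n$ ($U{\left(X,n \right)} = 3 \left(n - 4 X\right) = - 12 X + 3 n$)
$x = -72$
$x \left(U{\left(10,8 \right)} + O{\left(3 \right)}\right) = - 72 \left(\left(\left(-12\right) 10 + 3 \cdot 8\right) + 3\right) = - 72 \left(\left(-120 + 24\right) + 3\right) = - 72 \left(-96 + 3\right) = \left(-72\right) \left(-93\right) = 6696$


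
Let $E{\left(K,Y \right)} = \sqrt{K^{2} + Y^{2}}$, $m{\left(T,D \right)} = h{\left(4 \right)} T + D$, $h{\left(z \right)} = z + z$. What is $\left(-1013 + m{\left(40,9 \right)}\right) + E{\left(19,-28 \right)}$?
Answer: $-684 + \sqrt{1145} \approx -650.16$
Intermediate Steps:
$h{\left(z \right)} = 2 z$
$m{\left(T,D \right)} = D + 8 T$ ($m{\left(T,D \right)} = 2 \cdot 4 T + D = 8 T + D = D + 8 T$)
$\left(-1013 + m{\left(40,9 \right)}\right) + E{\left(19,-28 \right)} = \left(-1013 + \left(9 + 8 \cdot 40\right)\right) + \sqrt{19^{2} + \left(-28\right)^{2}} = \left(-1013 + \left(9 + 320\right)\right) + \sqrt{361 + 784} = \left(-1013 + 329\right) + \sqrt{1145} = -684 + \sqrt{1145}$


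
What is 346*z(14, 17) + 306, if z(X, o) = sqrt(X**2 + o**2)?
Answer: 306 + 346*sqrt(485) ≈ 7925.9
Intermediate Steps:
346*z(14, 17) + 306 = 346*sqrt(14**2 + 17**2) + 306 = 346*sqrt(196 + 289) + 306 = 346*sqrt(485) + 306 = 306 + 346*sqrt(485)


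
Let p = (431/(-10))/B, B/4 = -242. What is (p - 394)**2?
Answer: 14542698353121/93702400 ≈ 1.5520e+5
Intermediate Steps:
B = -968 (B = 4*(-242) = -968)
p = 431/9680 (p = (431/(-10))/(-968) = (431*(-1/10))*(-1/968) = -431/10*(-1/968) = 431/9680 ≈ 0.044525)
(p - 394)**2 = (431/9680 - 394)**2 = (-3813489/9680)**2 = 14542698353121/93702400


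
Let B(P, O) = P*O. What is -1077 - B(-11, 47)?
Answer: -560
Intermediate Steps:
B(P, O) = O*P
-1077 - B(-11, 47) = -1077 - 47*(-11) = -1077 - 1*(-517) = -1077 + 517 = -560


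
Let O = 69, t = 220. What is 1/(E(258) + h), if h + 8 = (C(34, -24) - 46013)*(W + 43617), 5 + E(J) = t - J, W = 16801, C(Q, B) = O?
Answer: -1/2775844643 ≈ -3.6025e-10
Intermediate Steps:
C(Q, B) = 69
E(J) = 215 - J (E(J) = -5 + (220 - J) = 215 - J)
h = -2775844600 (h = -8 + (69 - 46013)*(16801 + 43617) = -8 - 45944*60418 = -8 - 2775844592 = -2775844600)
1/(E(258) + h) = 1/((215 - 1*258) - 2775844600) = 1/((215 - 258) - 2775844600) = 1/(-43 - 2775844600) = 1/(-2775844643) = -1/2775844643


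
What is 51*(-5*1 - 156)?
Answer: -8211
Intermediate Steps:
51*(-5*1 - 156) = 51*(-5 - 156) = 51*(-161) = -8211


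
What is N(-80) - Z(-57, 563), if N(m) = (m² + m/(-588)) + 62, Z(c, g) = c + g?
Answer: 875552/147 ≈ 5956.1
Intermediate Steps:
N(m) = 62 + m² - m/588 (N(m) = (m² - m/588) + 62 = 62 + m² - m/588)
N(-80) - Z(-57, 563) = (62 + (-80)² - 1/588*(-80)) - (-57 + 563) = (62 + 6400 + 20/147) - 1*506 = 949934/147 - 506 = 875552/147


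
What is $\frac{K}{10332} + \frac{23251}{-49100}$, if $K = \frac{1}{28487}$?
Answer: $- \frac{427713308224}{903218080275} \approx -0.47354$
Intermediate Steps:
$K = \frac{1}{28487} \approx 3.5104 \cdot 10^{-5}$
$\frac{K}{10332} + \frac{23251}{-49100} = \frac{1}{28487 \cdot 10332} + \frac{23251}{-49100} = \frac{1}{28487} \cdot \frac{1}{10332} + 23251 \left(- \frac{1}{49100}\right) = \frac{1}{294327684} - \frac{23251}{49100} = - \frac{427713308224}{903218080275}$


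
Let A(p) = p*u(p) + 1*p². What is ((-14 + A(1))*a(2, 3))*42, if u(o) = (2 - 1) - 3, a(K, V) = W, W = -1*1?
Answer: 630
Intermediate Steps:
W = -1
a(K, V) = -1
u(o) = -2 (u(o) = 1 - 3 = -2)
A(p) = p² - 2*p (A(p) = p*(-2) + 1*p² = -2*p + p² = p² - 2*p)
((-14 + A(1))*a(2, 3))*42 = ((-14 + 1*(-2 + 1))*(-1))*42 = ((-14 + 1*(-1))*(-1))*42 = ((-14 - 1)*(-1))*42 = -15*(-1)*42 = 15*42 = 630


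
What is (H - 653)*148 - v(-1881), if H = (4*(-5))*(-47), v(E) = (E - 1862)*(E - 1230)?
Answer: -11601997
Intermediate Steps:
v(E) = (-1862 + E)*(-1230 + E)
H = 940 (H = -20*(-47) = 940)
(H - 653)*148 - v(-1881) = (940 - 653)*148 - (2290260 + (-1881)**2 - 3092*(-1881)) = 287*148 - (2290260 + 3538161 + 5816052) = 42476 - 1*11644473 = 42476 - 11644473 = -11601997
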